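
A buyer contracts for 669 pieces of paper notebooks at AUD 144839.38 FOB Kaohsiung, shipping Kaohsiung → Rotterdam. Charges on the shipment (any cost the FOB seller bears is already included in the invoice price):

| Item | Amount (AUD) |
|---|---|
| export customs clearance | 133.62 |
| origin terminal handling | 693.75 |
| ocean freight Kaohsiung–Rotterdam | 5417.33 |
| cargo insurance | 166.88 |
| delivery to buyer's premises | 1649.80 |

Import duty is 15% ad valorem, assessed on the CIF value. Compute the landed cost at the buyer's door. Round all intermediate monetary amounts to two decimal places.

FOB: the seller bears costs until goods are on board at the origin port; the buyer bears freight, insurance and all costs thereafter.
Already in the invoice (seller's account under FOB): export clearance, origin terminal — exclude.
CIF value = FOB price + freight + insurance = 144839.38 + 5417.33 + 166.88 = 150423.59
Import duty = 150423.59 × 15% = 22563.54
Buyer bears: freight 5417.33 + insurance 166.88 + delivery 1649.80 + duty 22563.54 = 29797.55
Landed cost = invoice 144839.38 + 29797.55 = 174636.93

Total landed cost: AUD 174636.93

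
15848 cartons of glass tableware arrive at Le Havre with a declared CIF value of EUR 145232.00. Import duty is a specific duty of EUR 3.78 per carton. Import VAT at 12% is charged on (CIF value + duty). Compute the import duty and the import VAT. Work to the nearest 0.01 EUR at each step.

Import duty: EUR 59905.44; import VAT: EUR 24616.49

Import duty = 15848 × 3.78 = 59905.44
VAT base = CIF + duty = 145232.00 + 59905.44 = 205137.44
Import VAT = 205137.44 × 12% = 24616.49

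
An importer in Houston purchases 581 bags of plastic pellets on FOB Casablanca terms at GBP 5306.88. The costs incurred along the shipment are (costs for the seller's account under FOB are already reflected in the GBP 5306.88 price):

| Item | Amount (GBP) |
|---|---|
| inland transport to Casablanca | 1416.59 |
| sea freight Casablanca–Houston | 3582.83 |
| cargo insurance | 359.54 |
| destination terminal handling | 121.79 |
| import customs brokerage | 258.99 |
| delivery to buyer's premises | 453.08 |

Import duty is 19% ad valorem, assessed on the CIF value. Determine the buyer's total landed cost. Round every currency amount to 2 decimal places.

FOB: the seller bears costs until goods are on board at the origin port; the buyer bears freight, insurance and all costs thereafter.
Already in the invoice (seller's account under FOB): inland to port — exclude.
CIF value = FOB price + freight + insurance = 5306.88 + 3582.83 + 359.54 = 9249.25
Import duty = 9249.25 × 19% = 1757.36
Buyer bears: freight 3582.83 + insurance 359.54 + destination terminal 121.79 + brokerage 258.99 + delivery 453.08 + duty 1757.36 = 6533.59
Landed cost = invoice 5306.88 + 6533.59 = 11840.47

Total landed cost: GBP 11840.47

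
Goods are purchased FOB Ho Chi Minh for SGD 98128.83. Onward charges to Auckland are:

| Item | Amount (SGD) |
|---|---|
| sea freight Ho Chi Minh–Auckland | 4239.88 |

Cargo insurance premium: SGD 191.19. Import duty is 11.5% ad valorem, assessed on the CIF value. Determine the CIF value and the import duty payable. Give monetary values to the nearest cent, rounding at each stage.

CIF value: SGD 102559.90; import duty: SGD 11794.39

CIF = FOB price + freight + insurance
CIF = 98128.83 + 4239.88 + 191.19 = 102559.90
Import duty = 102559.90 × 11.5% = 11794.39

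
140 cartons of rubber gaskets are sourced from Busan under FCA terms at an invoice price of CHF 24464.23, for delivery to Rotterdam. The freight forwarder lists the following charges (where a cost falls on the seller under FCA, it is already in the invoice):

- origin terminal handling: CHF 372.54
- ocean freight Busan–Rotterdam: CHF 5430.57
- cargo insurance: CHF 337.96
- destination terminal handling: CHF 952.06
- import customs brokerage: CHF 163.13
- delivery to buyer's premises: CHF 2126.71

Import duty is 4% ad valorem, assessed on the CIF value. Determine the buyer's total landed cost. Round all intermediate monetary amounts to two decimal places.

FCA: the seller delivers export-cleared goods to the carrier; the buyer bears costs from that point.
CIF value = FCA price + origin terminal + freight + insurance = 24464.23 + 372.54 + 5430.57 + 337.96 = 30605.30
Import duty = 30605.30 × 4% = 1224.21
Buyer bears: origin terminal 372.54 + freight 5430.57 + insurance 337.96 + destination terminal 952.06 + brokerage 163.13 + delivery 2126.71 + duty 1224.21 = 10607.18
Landed cost = invoice 24464.23 + 10607.18 = 35071.41

Total landed cost: CHF 35071.41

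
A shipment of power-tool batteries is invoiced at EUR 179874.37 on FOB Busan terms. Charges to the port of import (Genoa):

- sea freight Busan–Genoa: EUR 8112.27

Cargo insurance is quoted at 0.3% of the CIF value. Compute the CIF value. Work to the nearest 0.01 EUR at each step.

CIF value: EUR 188552.30

Let C be the CIF value. C = FOB price + freight + 0.3% × C
C − 0.3% × C = 179874.37 + 8112.27
0.997 × C = 187986.64
C = 187986.64 / 0.997 = 188552.30
Insurance premium = 0.3% × 188552.30 = 565.66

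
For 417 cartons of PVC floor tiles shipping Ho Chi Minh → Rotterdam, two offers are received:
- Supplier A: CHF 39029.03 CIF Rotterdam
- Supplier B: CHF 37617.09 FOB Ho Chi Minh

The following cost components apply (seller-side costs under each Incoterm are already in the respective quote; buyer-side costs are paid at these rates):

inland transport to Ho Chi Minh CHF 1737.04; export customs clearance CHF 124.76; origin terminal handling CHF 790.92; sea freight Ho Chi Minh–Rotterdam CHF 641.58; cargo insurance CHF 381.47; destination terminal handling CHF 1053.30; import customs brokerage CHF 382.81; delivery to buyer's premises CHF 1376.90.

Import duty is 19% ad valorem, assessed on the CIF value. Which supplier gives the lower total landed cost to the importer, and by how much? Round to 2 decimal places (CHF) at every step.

Supplier B is cheaper by CHF 462.78

Supplier A (CIF):
The CIF price already equals the CIF value: 39029.03
Import duty = 39029.03 × 19% = 7415.52
Buyer bears (A): 1053.30 + 382.81 + 1376.90 = 2813.01
Landed cost (A) = invoice 39029.03 + 2813.01 + duty 7415.52 = 49257.56
Supplier B (FOB):
CIF value = FOB price + freight + insurance = 37617.09 + 641.58 + 381.47 = 38640.14
Import duty = 38640.14 × 19% = 7341.63
Buyer bears (B): 641.58 + 381.47 + 1053.30 + 382.81 + 1376.90 = 3836.06
Landed cost (B) = invoice 37617.09 + 3836.06 + duty 7341.63 = 48794.78
Difference = |49257.56 − 48794.78| = 462.78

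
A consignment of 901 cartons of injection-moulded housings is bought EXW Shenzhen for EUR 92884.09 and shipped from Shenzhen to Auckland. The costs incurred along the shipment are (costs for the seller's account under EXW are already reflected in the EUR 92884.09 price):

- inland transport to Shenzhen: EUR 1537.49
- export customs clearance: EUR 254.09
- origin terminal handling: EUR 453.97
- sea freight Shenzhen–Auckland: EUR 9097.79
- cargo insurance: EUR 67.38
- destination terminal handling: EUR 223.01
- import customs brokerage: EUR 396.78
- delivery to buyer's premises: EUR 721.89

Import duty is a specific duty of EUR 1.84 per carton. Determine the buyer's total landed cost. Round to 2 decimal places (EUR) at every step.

EXW: the seller makes goods available at their premises; the buyer bears all onward costs.
CIF value = EXW price + inland to port + export clearance + origin terminal + freight + insurance = 92884.09 + 1537.49 + 254.09 + 453.97 + 9097.79 + 67.38 = 104294.81
Import duty = 901 × 1.84 = 1657.84
Buyer bears: inland to port 1537.49 + export clearance 254.09 + origin terminal 453.97 + freight 9097.79 + insurance 67.38 + destination terminal 223.01 + brokerage 396.78 + delivery 721.89 + duty 1657.84 = 14410.24
Landed cost = invoice 92884.09 + 14410.24 = 107294.33

Total landed cost: EUR 107294.33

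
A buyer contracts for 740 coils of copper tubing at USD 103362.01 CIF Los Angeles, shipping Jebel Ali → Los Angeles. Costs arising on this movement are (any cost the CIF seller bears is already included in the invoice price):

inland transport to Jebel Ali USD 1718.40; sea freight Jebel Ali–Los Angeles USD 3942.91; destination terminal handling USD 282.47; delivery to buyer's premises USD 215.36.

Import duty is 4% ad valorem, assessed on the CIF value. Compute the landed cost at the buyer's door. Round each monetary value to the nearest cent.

CIF: the seller pays costs through ocean freight and marine insurance to the destination port.
Already in the invoice (seller's account under CIF): inland to port, freight — exclude.
The CIF price already equals the CIF value: 103362.01
Import duty = 103362.01 × 4% = 4134.48
Buyer bears: destination terminal 282.47 + delivery 215.36 + duty 4134.48 = 4632.31
Landed cost = invoice 103362.01 + 4632.31 = 107994.32

Total landed cost: USD 107994.32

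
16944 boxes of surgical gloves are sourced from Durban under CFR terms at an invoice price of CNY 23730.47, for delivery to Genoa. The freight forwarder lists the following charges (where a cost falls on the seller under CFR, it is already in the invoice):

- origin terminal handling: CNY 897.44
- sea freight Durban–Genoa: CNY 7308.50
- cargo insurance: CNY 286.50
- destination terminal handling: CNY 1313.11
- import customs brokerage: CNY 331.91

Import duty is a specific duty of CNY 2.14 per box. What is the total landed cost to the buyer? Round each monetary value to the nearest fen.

Total landed cost: CNY 61922.15

CFR: the seller pays costs through ocean freight to the destination port, but not insurance.
Already in the invoice (seller's account under CFR): origin terminal, freight — exclude.
CIF value = CFR price + insurance = 23730.47 + 286.50 = 24016.97
Import duty = 16944 × 2.14 = 36260.16
Buyer bears: insurance 286.50 + destination terminal 1313.11 + brokerage 331.91 + duty 36260.16 = 38191.68
Landed cost = invoice 23730.47 + 38191.68 = 61922.15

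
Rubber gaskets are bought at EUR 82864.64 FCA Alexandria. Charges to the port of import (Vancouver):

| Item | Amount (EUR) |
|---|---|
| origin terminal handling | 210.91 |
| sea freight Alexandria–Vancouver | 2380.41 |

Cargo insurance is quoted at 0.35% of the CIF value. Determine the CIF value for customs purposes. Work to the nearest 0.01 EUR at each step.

Let C be the CIF value. C = FCA price + pre-shipment costs + freight + 0.35% × C
C − 0.35% × C = 82864.64 + 210.91 + 2380.41
0.9965 × C = 85455.96
C = 85455.96 / 0.9965 = 85756.11
Insurance premium = 0.35% × 85756.11 = 300.15

CIF value: EUR 85756.11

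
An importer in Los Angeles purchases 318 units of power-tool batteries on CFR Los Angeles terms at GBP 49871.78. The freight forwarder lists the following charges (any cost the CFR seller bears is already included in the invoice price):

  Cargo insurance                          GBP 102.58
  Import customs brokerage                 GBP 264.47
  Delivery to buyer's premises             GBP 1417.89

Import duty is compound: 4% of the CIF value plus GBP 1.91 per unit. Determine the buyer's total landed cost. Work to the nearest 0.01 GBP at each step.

CFR: the seller pays costs through ocean freight to the destination port, but not insurance.
CIF value = CFR price + insurance = 49871.78 + 102.58 = 49974.36
Ad valorem component: 49974.36 × 4% = 1998.97
Specific component: 318 × 1.91 = 607.38
Import duty = 1998.97 + 607.38 = 2606.35
Buyer bears: insurance 102.58 + brokerage 264.47 + delivery 1417.89 + duty 2606.35 = 4391.29
Landed cost = invoice 49871.78 + 4391.29 = 54263.07

Total landed cost: GBP 54263.07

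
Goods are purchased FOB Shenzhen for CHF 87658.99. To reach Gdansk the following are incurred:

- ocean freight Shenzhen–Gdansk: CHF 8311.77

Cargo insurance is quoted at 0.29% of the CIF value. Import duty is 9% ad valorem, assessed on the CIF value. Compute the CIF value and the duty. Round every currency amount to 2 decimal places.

CIF value: CHF 96249.88; import duty: CHF 8662.49

Let C be the CIF value. C = FOB price + freight + 0.29% × C
C − 0.29% × C = 87658.99 + 8311.77
0.9971 × C = 95970.76
C = 95970.76 / 0.9971 = 96249.88
Insurance premium = 0.29% × 96249.88 = 279.12
Import duty = 96249.88 × 9% = 8662.49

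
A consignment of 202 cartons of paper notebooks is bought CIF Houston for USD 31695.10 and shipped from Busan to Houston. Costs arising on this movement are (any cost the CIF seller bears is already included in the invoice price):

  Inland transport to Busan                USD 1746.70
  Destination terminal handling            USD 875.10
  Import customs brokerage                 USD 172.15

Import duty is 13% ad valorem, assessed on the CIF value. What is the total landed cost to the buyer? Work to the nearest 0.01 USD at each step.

CIF: the seller pays costs through ocean freight and marine insurance to the destination port.
Already in the invoice (seller's account under CIF): inland to port — exclude.
The CIF price already equals the CIF value: 31695.10
Import duty = 31695.10 × 13% = 4120.36
Buyer bears: destination terminal 875.10 + brokerage 172.15 + duty 4120.36 = 5167.61
Landed cost = invoice 31695.10 + 5167.61 = 36862.71

Total landed cost: USD 36862.71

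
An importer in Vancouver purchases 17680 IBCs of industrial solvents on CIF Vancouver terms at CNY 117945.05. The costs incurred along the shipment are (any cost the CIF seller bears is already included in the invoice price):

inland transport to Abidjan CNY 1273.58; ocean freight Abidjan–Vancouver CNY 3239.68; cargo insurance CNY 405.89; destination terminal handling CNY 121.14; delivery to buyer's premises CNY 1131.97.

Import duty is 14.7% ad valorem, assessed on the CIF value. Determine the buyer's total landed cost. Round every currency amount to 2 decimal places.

CIF: the seller pays costs through ocean freight and marine insurance to the destination port.
Already in the invoice (seller's account under CIF): inland to port, freight, insurance — exclude.
The CIF price already equals the CIF value: 117945.05
Import duty = 117945.05 × 14.7% = 17337.92
Buyer bears: destination terminal 121.14 + delivery 1131.97 + duty 17337.92 = 18591.03
Landed cost = invoice 117945.05 + 18591.03 = 136536.08

Total landed cost: CNY 136536.08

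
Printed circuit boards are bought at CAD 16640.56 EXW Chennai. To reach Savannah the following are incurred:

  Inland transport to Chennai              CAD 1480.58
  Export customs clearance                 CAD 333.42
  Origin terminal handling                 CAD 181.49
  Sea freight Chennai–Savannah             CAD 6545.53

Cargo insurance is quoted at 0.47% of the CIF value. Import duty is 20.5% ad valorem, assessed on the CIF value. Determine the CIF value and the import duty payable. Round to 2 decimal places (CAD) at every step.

Let C be the CIF value. C = EXW price + pre-shipment costs + freight + 0.47% × C
C − 0.47% × C = 16640.56 + 1480.58 + 333.42 + 181.49 + 6545.53
0.9953 × C = 25181.58
C = 25181.58 / 0.9953 = 25300.49
Insurance premium = 0.47% × 25300.49 = 118.91
Import duty = 25300.49 × 20.5% = 5186.60

CIF value: CAD 25300.49; import duty: CAD 5186.60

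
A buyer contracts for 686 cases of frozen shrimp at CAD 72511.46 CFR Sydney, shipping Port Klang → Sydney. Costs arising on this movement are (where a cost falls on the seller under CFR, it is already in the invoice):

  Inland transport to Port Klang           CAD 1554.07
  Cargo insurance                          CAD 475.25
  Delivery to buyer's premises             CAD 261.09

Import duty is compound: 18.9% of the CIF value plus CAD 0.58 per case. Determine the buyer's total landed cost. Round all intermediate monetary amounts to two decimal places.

Total landed cost: CAD 87440.17

CFR: the seller pays costs through ocean freight to the destination port, but not insurance.
Already in the invoice (seller's account under CFR): inland to port — exclude.
CIF value = CFR price + insurance = 72511.46 + 475.25 = 72986.71
Ad valorem component: 72986.71 × 18.9% = 13794.49
Specific component: 686 × 0.58 = 397.88
Import duty = 13794.49 + 397.88 = 14192.37
Buyer bears: insurance 475.25 + delivery 261.09 + duty 14192.37 = 14928.71
Landed cost = invoice 72511.46 + 14928.71 = 87440.17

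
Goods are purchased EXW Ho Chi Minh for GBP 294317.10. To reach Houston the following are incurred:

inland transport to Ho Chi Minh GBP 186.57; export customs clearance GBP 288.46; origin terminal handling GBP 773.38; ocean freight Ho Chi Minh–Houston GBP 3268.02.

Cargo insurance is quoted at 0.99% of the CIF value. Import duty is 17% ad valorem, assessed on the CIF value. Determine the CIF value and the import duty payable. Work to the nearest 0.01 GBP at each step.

CIF value: GBP 301821.56; import duty: GBP 51309.67

Let C be the CIF value. C = EXW price + pre-shipment costs + freight + 0.99% × C
C − 0.99% × C = 294317.10 + 186.57 + 288.46 + 773.38 + 3268.02
0.9901 × C = 298833.53
C = 298833.53 / 0.9901 = 301821.56
Insurance premium = 0.99% × 301821.56 = 2988.03
Import duty = 301821.56 × 17% = 51309.67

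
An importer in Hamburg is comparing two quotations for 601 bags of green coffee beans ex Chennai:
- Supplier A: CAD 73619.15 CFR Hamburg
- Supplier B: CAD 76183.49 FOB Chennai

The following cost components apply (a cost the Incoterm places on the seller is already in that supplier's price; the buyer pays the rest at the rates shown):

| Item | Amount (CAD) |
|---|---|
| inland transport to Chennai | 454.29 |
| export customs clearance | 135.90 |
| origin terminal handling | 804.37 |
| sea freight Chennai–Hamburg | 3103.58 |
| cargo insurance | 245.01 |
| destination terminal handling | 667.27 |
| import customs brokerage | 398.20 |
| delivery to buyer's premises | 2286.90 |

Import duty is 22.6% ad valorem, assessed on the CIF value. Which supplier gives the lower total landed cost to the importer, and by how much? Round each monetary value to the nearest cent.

Supplier A is cheaper by CAD 6948.87

Supplier A (CFR):
CIF value = CFR price + insurance = 73619.15 + 245.01 = 73864.16
Import duty = 73864.16 × 22.6% = 16693.30
Buyer bears (A): 245.01 + 667.27 + 398.20 + 2286.90 = 3597.38
Landed cost (A) = invoice 73619.15 + 3597.38 + duty 16693.30 = 93909.83
Supplier B (FOB):
CIF value = FOB price + freight + insurance = 76183.49 + 3103.58 + 245.01 = 79532.08
Import duty = 79532.08 × 22.6% = 17974.25
Buyer bears (B): 3103.58 + 245.01 + 667.27 + 398.20 + 2286.90 = 6700.96
Landed cost (B) = invoice 76183.49 + 6700.96 + duty 17974.25 = 100858.70
Difference = |93909.83 − 100858.70| = 6948.87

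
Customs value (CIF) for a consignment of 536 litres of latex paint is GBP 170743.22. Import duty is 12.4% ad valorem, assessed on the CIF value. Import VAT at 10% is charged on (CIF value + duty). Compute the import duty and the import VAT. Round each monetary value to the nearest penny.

Import duty: GBP 21172.16; import VAT: GBP 19191.54

Import duty = 170743.22 × 12.4% = 21172.16
VAT base = CIF + duty = 170743.22 + 21172.16 = 191915.38
Import VAT = 191915.38 × 10% = 19191.54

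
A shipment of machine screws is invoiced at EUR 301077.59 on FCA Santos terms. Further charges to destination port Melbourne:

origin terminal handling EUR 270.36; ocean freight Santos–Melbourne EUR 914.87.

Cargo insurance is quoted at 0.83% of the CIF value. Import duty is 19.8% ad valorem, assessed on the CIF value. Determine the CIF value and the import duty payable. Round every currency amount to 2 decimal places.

Let C be the CIF value. C = FCA price + pre-shipment costs + freight + 0.83% × C
C − 0.83% × C = 301077.59 + 270.36 + 914.87
0.9917 × C = 302262.82
C = 302262.82 / 0.9917 = 304792.60
Insurance premium = 0.83% × 304792.60 = 2529.78
Import duty = 304792.60 × 19.8% = 60348.93

CIF value: EUR 304792.60; import duty: EUR 60348.93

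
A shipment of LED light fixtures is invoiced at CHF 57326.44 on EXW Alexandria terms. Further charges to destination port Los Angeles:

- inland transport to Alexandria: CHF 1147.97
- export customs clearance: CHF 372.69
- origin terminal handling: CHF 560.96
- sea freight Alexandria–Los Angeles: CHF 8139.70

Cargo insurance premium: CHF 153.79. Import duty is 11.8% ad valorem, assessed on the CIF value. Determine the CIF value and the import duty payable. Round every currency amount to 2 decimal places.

CIF = EXW price + pre-shipment costs + freight + insurance
CIF = 57326.44 + 1147.97 + 372.69 + 560.96 + 8139.70 + 153.79 = 67701.55
Import duty = 67701.55 × 11.8% = 7988.78

CIF value: CHF 67701.55; import duty: CHF 7988.78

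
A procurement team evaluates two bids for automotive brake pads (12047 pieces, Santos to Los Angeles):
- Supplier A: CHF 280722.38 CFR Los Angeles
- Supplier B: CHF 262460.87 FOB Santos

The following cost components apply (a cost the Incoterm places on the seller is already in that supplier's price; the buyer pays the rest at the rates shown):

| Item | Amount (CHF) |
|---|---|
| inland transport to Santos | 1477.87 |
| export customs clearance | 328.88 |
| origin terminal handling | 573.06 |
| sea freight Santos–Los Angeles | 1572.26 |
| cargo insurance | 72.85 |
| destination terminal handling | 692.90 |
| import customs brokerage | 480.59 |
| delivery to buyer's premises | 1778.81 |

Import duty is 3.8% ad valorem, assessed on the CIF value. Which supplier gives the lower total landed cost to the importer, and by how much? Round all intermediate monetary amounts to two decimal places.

Supplier A (CFR):
CIF value = CFR price + insurance = 280722.38 + 72.85 = 280795.23
Import duty = 280795.23 × 3.8% = 10670.22
Buyer bears (A): 72.85 + 692.90 + 480.59 + 1778.81 = 3025.15
Landed cost (A) = invoice 280722.38 + 3025.15 + duty 10670.22 = 294417.75
Supplier B (FOB):
CIF value = FOB price + freight + insurance = 262460.87 + 1572.26 + 72.85 = 264105.98
Import duty = 264105.98 × 3.8% = 10036.03
Buyer bears (B): 1572.26 + 72.85 + 692.90 + 480.59 + 1778.81 = 4597.41
Landed cost (B) = invoice 262460.87 + 4597.41 + duty 10036.03 = 277094.31
Difference = |294417.75 − 277094.31| = 17323.44

Supplier B is cheaper by CHF 17323.44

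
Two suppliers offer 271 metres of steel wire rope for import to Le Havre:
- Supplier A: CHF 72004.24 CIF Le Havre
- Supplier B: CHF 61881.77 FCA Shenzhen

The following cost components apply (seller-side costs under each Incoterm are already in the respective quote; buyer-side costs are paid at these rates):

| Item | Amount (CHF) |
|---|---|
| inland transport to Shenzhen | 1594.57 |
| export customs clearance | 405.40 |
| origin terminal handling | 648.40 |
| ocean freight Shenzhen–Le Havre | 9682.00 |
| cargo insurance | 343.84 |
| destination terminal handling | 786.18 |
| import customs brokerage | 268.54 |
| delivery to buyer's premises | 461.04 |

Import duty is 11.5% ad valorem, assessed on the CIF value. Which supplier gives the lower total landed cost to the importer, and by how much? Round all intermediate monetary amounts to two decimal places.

Supplier A (CIF):
The CIF price already equals the CIF value: 72004.24
Import duty = 72004.24 × 11.5% = 8280.49
Buyer bears (A): 786.18 + 268.54 + 461.04 = 1515.76
Landed cost (A) = invoice 72004.24 + 1515.76 + duty 8280.49 = 81800.49
Supplier B (FCA):
CIF value = FCA price + origin terminal + freight + insurance = 61881.77 + 648.40 + 9682.00 + 343.84 = 72556.01
Import duty = 72556.01 × 11.5% = 8343.94
Buyer bears (B): 648.40 + 9682.00 + 343.84 + 786.18 + 268.54 + 461.04 = 12190.00
Landed cost (B) = invoice 61881.77 + 12190.00 + duty 8343.94 = 82415.71
Difference = |81800.49 − 82415.71| = 615.22

Supplier A is cheaper by CHF 615.22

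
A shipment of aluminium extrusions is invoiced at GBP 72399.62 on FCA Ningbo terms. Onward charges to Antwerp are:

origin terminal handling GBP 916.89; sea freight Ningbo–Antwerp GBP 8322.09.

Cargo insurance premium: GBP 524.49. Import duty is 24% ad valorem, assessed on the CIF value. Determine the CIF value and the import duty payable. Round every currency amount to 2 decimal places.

CIF value: GBP 82163.09; import duty: GBP 19719.14

CIF = FCA price + pre-shipment costs + freight + insurance
CIF = 72399.62 + 916.89 + 8322.09 + 524.49 = 82163.09
Import duty = 82163.09 × 24% = 19719.14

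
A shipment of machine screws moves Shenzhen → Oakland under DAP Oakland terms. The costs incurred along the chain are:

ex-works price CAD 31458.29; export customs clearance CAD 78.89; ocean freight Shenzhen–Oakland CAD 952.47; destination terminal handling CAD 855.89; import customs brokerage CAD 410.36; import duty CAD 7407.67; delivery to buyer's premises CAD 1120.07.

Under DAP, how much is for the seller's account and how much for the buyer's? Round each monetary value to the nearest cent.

DAP: the seller bears all costs to the named destination except import duty and clearance.
Seller's account: goods 31458.29 + export clearance 78.89 + freight 952.47 + destination terminal 855.89 + delivery 1120.07 = 34465.61
Buyer's account: brokerage 410.36 + duty 7407.67 = 7818.03

Seller: CAD 34465.61; buyer: CAD 7818.03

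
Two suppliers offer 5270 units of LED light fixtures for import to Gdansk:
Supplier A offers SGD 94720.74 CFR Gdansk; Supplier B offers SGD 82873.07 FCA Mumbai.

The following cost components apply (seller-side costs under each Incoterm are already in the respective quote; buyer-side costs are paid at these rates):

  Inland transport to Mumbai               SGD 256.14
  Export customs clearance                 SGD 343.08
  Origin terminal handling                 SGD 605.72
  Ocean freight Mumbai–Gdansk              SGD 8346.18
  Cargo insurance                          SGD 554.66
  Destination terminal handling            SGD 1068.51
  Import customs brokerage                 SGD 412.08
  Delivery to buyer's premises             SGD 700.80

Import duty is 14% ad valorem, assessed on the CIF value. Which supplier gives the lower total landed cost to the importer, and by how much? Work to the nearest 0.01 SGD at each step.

Supplier B is cheaper by SGD 3301.18

Supplier A (CFR):
CIF value = CFR price + insurance = 94720.74 + 554.66 = 95275.40
Import duty = 95275.40 × 14% = 13338.56
Buyer bears (A): 554.66 + 1068.51 + 412.08 + 700.80 = 2736.05
Landed cost (A) = invoice 94720.74 + 2736.05 + duty 13338.56 = 110795.35
Supplier B (FCA):
CIF value = FCA price + origin terminal + freight + insurance = 82873.07 + 605.72 + 8346.18 + 554.66 = 92379.63
Import duty = 92379.63 × 14% = 12933.15
Buyer bears (B): 605.72 + 8346.18 + 554.66 + 1068.51 + 412.08 + 700.80 = 11687.95
Landed cost (B) = invoice 82873.07 + 11687.95 + duty 12933.15 = 107494.17
Difference = |110795.35 − 107494.17| = 3301.18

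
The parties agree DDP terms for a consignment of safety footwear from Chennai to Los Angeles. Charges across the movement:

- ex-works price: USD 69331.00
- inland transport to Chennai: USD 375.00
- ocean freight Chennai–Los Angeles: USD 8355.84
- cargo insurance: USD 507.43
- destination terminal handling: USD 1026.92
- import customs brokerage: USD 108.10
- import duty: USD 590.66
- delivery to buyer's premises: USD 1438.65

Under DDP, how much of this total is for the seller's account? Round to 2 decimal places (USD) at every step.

Seller's account: USD 81733.60

DDP: the seller bears all costs including import duty.
Seller's account: goods 69331.00 + inland to port 375.00 + freight 8355.84 + insurance 507.43 + destination terminal 1026.92 + brokerage 108.10 + duty 590.66 + delivery 1438.65 = 81733.60
Buyer's account: 0.00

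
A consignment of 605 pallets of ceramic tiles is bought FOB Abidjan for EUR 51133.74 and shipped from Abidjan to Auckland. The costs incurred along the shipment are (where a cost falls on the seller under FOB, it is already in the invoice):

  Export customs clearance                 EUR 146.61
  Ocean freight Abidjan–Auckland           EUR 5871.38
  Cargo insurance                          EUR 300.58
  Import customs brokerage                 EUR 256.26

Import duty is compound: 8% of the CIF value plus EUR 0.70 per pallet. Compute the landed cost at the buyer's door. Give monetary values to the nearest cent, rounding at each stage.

Total landed cost: EUR 62569.92

FOB: the seller bears costs until goods are on board at the origin port; the buyer bears freight, insurance and all costs thereafter.
Already in the invoice (seller's account under FOB): export clearance — exclude.
CIF value = FOB price + freight + insurance = 51133.74 + 5871.38 + 300.58 = 57305.70
Ad valorem component: 57305.70 × 8% = 4584.46
Specific component: 605 × 0.70 = 423.50
Import duty = 4584.46 + 423.50 = 5007.96
Buyer bears: freight 5871.38 + insurance 300.58 + brokerage 256.26 + duty 5007.96 = 11436.18
Landed cost = invoice 51133.74 + 11436.18 = 62569.92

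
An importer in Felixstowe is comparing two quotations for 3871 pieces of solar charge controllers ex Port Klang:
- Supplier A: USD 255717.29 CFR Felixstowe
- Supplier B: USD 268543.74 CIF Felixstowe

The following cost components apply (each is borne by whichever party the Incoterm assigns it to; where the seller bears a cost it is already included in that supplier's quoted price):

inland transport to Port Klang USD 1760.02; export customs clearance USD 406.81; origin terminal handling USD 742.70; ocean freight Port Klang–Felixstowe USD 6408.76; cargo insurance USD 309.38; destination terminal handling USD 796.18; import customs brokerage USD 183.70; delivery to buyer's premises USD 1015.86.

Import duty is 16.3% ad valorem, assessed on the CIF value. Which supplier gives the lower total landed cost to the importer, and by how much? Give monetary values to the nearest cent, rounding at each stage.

Supplier A is cheaper by USD 14557.35

Supplier A (CFR):
CIF value = CFR price + insurance = 255717.29 + 309.38 = 256026.67
Import duty = 256026.67 × 16.3% = 41732.35
Buyer bears (A): 309.38 + 796.18 + 183.70 + 1015.86 = 2305.12
Landed cost (A) = invoice 255717.29 + 2305.12 + duty 41732.35 = 299754.76
Supplier B (CIF):
The CIF price already equals the CIF value: 268543.74
Import duty = 268543.74 × 16.3% = 43772.63
Buyer bears (B): 796.18 + 183.70 + 1015.86 = 1995.74
Landed cost (B) = invoice 268543.74 + 1995.74 + duty 43772.63 = 314312.11
Difference = |299754.76 − 314312.11| = 14557.35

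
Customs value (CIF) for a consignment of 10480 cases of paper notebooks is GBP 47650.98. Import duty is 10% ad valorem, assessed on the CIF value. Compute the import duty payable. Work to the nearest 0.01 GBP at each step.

Import duty = 47650.98 × 10% = 4765.10

Import duty: GBP 4765.10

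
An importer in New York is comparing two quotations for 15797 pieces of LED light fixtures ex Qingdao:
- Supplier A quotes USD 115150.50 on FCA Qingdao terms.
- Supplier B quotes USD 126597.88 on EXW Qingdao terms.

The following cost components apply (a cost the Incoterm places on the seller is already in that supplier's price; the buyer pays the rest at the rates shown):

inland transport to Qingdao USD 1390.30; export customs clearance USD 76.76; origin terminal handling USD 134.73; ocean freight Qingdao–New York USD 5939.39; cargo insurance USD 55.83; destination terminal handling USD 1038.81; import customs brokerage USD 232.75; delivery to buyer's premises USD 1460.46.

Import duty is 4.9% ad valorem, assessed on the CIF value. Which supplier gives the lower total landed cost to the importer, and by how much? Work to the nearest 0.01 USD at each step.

Supplier A (FCA):
CIF value = FCA price + origin terminal + freight + insurance = 115150.50 + 134.73 + 5939.39 + 55.83 = 121280.45
Import duty = 121280.45 × 4.9% = 5942.74
Buyer bears (A): 134.73 + 5939.39 + 55.83 + 1038.81 + 232.75 + 1460.46 = 8861.97
Landed cost (A) = invoice 115150.50 + 8861.97 + duty 5942.74 = 129955.21
Supplier B (EXW):
CIF value = EXW price + inland to port + export clearance + origin terminal + freight + insurance = 126597.88 + 1390.30 + 76.76 + 134.73 + 5939.39 + 55.83 = 134194.89
Import duty = 134194.89 × 4.9% = 6575.55
Buyer bears (B): 1390.30 + 76.76 + 134.73 + 5939.39 + 55.83 + 1038.81 + 232.75 + 1460.46 = 10329.03
Landed cost (B) = invoice 126597.88 + 10329.03 + duty 6575.55 = 143502.46
Difference = |129955.21 − 143502.46| = 13547.25

Supplier A is cheaper by USD 13547.25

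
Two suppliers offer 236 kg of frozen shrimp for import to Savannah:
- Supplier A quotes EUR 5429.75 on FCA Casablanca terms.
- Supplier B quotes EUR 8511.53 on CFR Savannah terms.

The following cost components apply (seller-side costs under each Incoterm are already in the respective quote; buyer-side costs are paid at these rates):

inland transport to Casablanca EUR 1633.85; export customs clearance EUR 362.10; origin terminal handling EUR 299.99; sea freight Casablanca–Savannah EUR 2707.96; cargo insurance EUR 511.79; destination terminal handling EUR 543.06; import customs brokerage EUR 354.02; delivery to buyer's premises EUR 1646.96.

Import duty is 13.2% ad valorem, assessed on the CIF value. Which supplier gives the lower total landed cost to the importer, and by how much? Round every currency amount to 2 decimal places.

Supplier A is cheaper by EUR 83.58

Supplier A (FCA):
CIF value = FCA price + origin terminal + freight + insurance = 5429.75 + 299.99 + 2707.96 + 511.79 = 8949.49
Import duty = 8949.49 × 13.2% = 1181.33
Buyer bears (A): 299.99 + 2707.96 + 511.79 + 543.06 + 354.02 + 1646.96 = 6063.78
Landed cost (A) = invoice 5429.75 + 6063.78 + duty 1181.33 = 12674.86
Supplier B (CFR):
CIF value = CFR price + insurance = 8511.53 + 511.79 = 9023.32
Import duty = 9023.32 × 13.2% = 1191.08
Buyer bears (B): 511.79 + 543.06 + 354.02 + 1646.96 = 3055.83
Landed cost (B) = invoice 8511.53 + 3055.83 + duty 1191.08 = 12758.44
Difference = |12674.86 − 12758.44| = 83.58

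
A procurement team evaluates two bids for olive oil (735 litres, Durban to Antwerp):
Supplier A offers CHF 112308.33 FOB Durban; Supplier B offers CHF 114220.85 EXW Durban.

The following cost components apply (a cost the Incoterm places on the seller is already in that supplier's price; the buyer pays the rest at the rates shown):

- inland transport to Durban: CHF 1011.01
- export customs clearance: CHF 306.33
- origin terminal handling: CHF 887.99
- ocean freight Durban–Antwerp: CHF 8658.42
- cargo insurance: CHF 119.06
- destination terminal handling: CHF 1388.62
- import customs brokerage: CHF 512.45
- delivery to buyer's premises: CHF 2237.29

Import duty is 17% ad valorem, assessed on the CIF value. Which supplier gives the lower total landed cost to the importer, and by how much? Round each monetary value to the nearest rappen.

Supplier A (FOB):
CIF value = FOB price + freight + insurance = 112308.33 + 8658.42 + 119.06 = 121085.81
Import duty = 121085.81 × 17% = 20584.59
Buyer bears (A): 8658.42 + 119.06 + 1388.62 + 512.45 + 2237.29 = 12915.84
Landed cost (A) = invoice 112308.33 + 12915.84 + duty 20584.59 = 145808.76
Supplier B (EXW):
CIF value = EXW price + inland to port + export clearance + origin terminal + freight + insurance = 114220.85 + 1011.01 + 306.33 + 887.99 + 8658.42 + 119.06 = 125203.66
Import duty = 125203.66 × 17% = 21284.62
Buyer bears (B): 1011.01 + 306.33 + 887.99 + 8658.42 + 119.06 + 1388.62 + 512.45 + 2237.29 = 15121.17
Landed cost (B) = invoice 114220.85 + 15121.17 + duty 21284.62 = 150626.64
Difference = |145808.76 − 150626.64| = 4817.88

Supplier A is cheaper by CHF 4817.88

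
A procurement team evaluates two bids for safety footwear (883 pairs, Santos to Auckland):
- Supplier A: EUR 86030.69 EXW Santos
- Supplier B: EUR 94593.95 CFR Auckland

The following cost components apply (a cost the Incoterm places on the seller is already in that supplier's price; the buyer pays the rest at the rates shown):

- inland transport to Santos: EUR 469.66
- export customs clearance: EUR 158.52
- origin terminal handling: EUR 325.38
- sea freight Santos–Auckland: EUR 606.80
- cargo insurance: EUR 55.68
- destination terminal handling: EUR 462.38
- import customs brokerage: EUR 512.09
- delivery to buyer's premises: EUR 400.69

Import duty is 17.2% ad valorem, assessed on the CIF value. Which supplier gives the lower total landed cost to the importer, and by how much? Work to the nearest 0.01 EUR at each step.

Supplier A is cheaper by EUR 8207.40

Supplier A (EXW):
CIF value = EXW price + inland to port + export clearance + origin terminal + freight + insurance = 86030.69 + 469.66 + 158.52 + 325.38 + 606.80 + 55.68 = 87646.73
Import duty = 87646.73 × 17.2% = 15075.24
Buyer bears (A): 469.66 + 158.52 + 325.38 + 606.80 + 55.68 + 462.38 + 512.09 + 400.69 = 2991.20
Landed cost (A) = invoice 86030.69 + 2991.20 + duty 15075.24 = 104097.13
Supplier B (CFR):
CIF value = CFR price + insurance = 94593.95 + 55.68 = 94649.63
Import duty = 94649.63 × 17.2% = 16279.74
Buyer bears (B): 55.68 + 462.38 + 512.09 + 400.69 = 1430.84
Landed cost (B) = invoice 94593.95 + 1430.84 + duty 16279.74 = 112304.53
Difference = |104097.13 − 112304.53| = 8207.40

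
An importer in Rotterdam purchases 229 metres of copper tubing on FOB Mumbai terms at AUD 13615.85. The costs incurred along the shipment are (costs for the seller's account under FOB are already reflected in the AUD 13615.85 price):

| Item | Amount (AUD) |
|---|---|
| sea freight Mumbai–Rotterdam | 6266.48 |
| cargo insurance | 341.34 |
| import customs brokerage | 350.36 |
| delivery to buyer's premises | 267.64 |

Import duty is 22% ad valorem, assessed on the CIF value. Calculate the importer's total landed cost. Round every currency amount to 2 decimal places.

Total landed cost: AUD 25290.88

FOB: the seller bears costs until goods are on board at the origin port; the buyer bears freight, insurance and all costs thereafter.
CIF value = FOB price + freight + insurance = 13615.85 + 6266.48 + 341.34 = 20223.67
Import duty = 20223.67 × 22% = 4449.21
Buyer bears: freight 6266.48 + insurance 341.34 + brokerage 350.36 + delivery 267.64 + duty 4449.21 = 11675.03
Landed cost = invoice 13615.85 + 11675.03 = 25290.88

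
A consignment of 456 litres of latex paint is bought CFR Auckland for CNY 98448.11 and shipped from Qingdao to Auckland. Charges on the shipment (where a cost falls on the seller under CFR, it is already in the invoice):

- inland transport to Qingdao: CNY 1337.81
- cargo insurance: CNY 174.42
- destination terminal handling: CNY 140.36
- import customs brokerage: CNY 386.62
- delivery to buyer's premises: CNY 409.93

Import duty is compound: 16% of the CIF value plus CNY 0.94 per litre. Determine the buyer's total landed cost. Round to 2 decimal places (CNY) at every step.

CFR: the seller pays costs through ocean freight to the destination port, but not insurance.
Already in the invoice (seller's account under CFR): inland to port — exclude.
CIF value = CFR price + insurance = 98448.11 + 174.42 = 98622.53
Ad valorem component: 98622.53 × 16% = 15779.60
Specific component: 456 × 0.94 = 428.64
Import duty = 15779.60 + 428.64 = 16208.24
Buyer bears: insurance 174.42 + destination terminal 140.36 + brokerage 386.62 + delivery 409.93 + duty 16208.24 = 17319.57
Landed cost = invoice 98448.11 + 17319.57 = 115767.68

Total landed cost: CNY 115767.68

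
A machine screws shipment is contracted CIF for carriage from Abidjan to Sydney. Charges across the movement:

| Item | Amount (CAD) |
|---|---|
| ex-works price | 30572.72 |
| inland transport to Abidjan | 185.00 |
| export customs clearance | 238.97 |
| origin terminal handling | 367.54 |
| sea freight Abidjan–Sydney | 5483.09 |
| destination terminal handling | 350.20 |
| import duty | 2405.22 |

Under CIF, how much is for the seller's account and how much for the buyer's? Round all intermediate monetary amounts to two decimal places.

CIF: the seller pays costs through ocean freight and marine insurance to the destination port.
Seller's account: goods 30572.72 + inland to port 185.00 + export clearance 238.97 + origin terminal 367.54 + freight 5483.09 = 36847.32
Buyer's account: destination terminal 350.20 + duty 2405.22 = 2755.42

Seller: CAD 36847.32; buyer: CAD 2755.42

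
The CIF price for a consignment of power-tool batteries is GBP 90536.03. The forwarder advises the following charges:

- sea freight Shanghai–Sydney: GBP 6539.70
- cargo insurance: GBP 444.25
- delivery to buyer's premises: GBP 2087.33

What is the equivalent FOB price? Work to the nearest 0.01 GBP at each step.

Not relevant to the conversion: delivery — on the buyer under both terms; not part of either seller's price.
From CIF to FOB, the seller no longer bears: freight, insurance.
FOB price = 90536.03 − 6539.70 − 444.25 = 83552.08

FOB price: GBP 83552.08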